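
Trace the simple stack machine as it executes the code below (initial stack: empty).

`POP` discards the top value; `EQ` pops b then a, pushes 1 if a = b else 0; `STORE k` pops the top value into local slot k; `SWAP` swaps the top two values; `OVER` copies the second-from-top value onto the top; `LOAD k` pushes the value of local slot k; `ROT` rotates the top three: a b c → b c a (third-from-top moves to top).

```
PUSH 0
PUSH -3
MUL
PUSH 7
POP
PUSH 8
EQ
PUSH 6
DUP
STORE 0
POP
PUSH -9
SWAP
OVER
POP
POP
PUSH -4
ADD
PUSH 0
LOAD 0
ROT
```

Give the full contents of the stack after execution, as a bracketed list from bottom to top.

[0, 6, -13]

PUSH 0  → [0]
PUSH -3 → [0, -3]
MUL     → [0]
PUSH 7  → [0, 7]
POP     → [0]
PUSH 8  → [0, 8]
EQ      → [0]
PUSH 6  → [0, 6]
DUP     → [0, 6, 6]
STORE 0 → [0, 6]
POP     → [0]
PUSH -9 → [0, -9]
SWAP    → [-9, 0]
OVER    → [-9, 0, -9]
POP     → [-9, 0]
POP     → [-9]
PUSH -4 → [-9, -4]
ADD     → [-13]
PUSH 0  → [-13, 0]
LOAD 0  → [-13, 0, 6]
ROT     → [0, 6, -13]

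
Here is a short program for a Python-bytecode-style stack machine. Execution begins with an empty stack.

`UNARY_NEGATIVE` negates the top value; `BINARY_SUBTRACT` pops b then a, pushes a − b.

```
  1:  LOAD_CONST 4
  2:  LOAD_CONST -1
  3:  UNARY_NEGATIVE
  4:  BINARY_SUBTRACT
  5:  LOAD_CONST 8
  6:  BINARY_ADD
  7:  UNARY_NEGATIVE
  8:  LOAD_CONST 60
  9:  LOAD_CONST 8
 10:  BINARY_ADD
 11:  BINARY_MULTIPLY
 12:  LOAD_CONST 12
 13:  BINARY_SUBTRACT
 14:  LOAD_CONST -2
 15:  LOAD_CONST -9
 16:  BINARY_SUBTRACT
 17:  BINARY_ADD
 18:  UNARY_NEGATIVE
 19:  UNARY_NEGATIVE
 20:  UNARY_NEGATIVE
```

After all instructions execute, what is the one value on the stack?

753

LOAD_CONST 4    → [4]
LOAD_CONST -1   → [4, -1]
UNARY_NEGATIVE  → [4, 1]
BINARY_SUBTRACT → [3]
LOAD_CONST 8    → [3, 8]
BINARY_ADD      → [11]
UNARY_NEGATIVE  → [-11]
LOAD_CONST 60   → [-11, 60]
LOAD_CONST 8    → [-11, 60, 8]
BINARY_ADD      → [-11, 68]
BINARY_MULTIPLY → [-748]
LOAD_CONST 12   → [-748, 12]
BINARY_SUBTRACT → [-760]
LOAD_CONST -2   → [-760, -2]
LOAD_CONST -9   → [-760, -2, -9]
BINARY_SUBTRACT → [-760, 7]
BINARY_ADD      → [-753]
UNARY_NEGATIVE  → [753]
UNARY_NEGATIVE  → [-753]
UNARY_NEGATIVE  → [753]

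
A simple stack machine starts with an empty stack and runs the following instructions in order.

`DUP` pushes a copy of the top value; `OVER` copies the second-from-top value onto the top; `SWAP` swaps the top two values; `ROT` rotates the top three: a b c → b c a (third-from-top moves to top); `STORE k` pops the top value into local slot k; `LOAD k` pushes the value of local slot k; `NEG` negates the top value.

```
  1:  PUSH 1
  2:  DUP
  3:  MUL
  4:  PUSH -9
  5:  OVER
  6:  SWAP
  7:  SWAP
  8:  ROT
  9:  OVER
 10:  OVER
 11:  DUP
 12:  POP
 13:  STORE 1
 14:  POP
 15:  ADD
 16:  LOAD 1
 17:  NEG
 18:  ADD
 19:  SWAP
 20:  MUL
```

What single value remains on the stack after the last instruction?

-9

PUSH 1  : 1
DUP     : 1 1
MUL     : 1
PUSH -9 : 1 -9
OVER    : 1 -9 1
SWAP    : 1 1 -9
SWAP    : 1 -9 1
ROT     : -9 1 1
OVER    : -9 1 1 1
OVER    : -9 1 1 1 1
DUP     : -9 1 1 1 1 1
POP     : -9 1 1 1 1
STORE 1 : -9 1 1 1
POP     : -9 1 1
ADD     : -9 2
LOAD 1  : -9 2 1
NEG     : -9 2 -1
ADD     : -9 1
SWAP    : 1 -9
MUL     : -9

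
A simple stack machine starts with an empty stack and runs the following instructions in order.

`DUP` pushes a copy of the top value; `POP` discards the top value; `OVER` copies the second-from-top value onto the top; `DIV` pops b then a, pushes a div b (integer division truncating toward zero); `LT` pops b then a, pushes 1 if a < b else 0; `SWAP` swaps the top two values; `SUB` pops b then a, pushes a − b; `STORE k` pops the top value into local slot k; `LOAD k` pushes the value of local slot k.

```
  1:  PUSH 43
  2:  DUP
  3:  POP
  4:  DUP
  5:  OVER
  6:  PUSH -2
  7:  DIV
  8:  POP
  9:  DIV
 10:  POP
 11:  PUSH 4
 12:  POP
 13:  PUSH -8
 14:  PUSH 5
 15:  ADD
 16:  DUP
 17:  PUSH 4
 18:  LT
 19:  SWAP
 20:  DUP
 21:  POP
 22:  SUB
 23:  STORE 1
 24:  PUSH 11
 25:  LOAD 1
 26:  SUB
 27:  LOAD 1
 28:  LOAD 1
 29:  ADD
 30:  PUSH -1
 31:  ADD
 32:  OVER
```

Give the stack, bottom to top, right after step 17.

[-3, -3, 4]

PUSH 43  43
DUP      43 43
POP      43
DUP      43 43
OVER     43 43 43
PUSH -2  43 43 43 -2
DIV      43 43 -21
POP      43 43
DIV      1
POP      (empty)
PUSH 4   4
POP      (empty)
PUSH -8  -8
PUSH 5   -8 5
ADD      -3
DUP      -3 -3
PUSH 4   -3 -3 4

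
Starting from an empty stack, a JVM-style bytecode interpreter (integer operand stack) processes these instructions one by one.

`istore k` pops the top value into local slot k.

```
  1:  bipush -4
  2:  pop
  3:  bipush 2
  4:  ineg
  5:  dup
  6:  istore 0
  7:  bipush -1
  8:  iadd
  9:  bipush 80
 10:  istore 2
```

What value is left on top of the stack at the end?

-3

bipush -4 -> -4
pop       -> (empty)
bipush 2  -> 2
ineg      -> -2
dup       -> -2 -2
istore 0  -> -2
bipush -1 -> -2 -1
iadd      -> -3
bipush 80 -> -3 80
istore 2  -> -3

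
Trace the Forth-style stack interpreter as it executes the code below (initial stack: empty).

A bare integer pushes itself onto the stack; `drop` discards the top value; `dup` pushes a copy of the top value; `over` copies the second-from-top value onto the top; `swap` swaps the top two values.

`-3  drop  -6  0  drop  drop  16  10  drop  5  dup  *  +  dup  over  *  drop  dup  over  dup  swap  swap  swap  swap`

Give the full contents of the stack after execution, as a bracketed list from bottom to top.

[41, 41, 41, 41]

-3   : [-3]
drop : []
-6   : [-6]
0    : [-6, 0]
drop : [-6]
drop : []
16   : [16]
10   : [16, 10]
drop : [16]
5    : [16, 5]
dup  : [16, 5, 5]
*    : [16, 25]
+    : [41]
dup  : [41, 41]
over : [41, 41, 41]
*    : [41, 1681]
drop : [41]
dup  : [41, 41]
over : [41, 41, 41]
dup  : [41, 41, 41, 41]
swap : [41, 41, 41, 41]
swap : [41, 41, 41, 41]
swap : [41, 41, 41, 41]
swap : [41, 41, 41, 41]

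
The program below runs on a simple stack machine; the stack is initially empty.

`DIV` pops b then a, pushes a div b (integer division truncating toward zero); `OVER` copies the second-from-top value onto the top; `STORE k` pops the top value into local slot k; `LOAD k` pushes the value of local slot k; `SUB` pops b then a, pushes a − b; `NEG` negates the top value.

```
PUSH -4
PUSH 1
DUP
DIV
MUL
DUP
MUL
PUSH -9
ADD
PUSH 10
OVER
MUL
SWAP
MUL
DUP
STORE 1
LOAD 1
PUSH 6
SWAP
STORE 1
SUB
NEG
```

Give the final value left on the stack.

-484

PUSH -4 → [-4]
PUSH 1  → [-4, 1]
DUP     → [-4, 1, 1]
DIV     → [-4, 1]
MUL     → [-4]
DUP     → [-4, -4]
MUL     → [16]
PUSH -9 → [16, -9]
ADD     → [7]
PUSH 10 → [7, 10]
OVER    → [7, 10, 7]
MUL     → [7, 70]
SWAP    → [70, 7]
MUL     → [490]
DUP     → [490, 490]
STORE 1 → [490]
LOAD 1  → [490, 490]
PUSH 6  → [490, 490, 6]
SWAP    → [490, 6, 490]
STORE 1 → [490, 6]
SUB     → [484]
NEG     → [-484]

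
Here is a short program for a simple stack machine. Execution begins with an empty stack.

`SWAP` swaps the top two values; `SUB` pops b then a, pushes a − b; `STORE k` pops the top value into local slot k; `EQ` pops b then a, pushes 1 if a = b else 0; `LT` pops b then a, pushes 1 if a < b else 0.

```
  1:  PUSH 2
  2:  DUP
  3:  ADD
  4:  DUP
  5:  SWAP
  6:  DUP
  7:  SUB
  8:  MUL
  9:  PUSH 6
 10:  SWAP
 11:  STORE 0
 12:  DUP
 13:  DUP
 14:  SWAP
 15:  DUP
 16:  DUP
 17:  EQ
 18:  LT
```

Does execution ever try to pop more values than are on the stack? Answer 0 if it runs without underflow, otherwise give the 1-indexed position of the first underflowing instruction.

0

PUSH 2   [2]
DUP      [2, 2]
ADD      [4]
DUP      [4, 4]
SWAP     [4, 4]
DUP      [4, 4, 4]
SUB      [4, 0]
MUL      [0]
PUSH 6   [0, 6]
SWAP     [6, 0]
STORE 0  [6]
DUP      [6, 6]
DUP      [6, 6, 6]
SWAP     [6, 6, 6]
DUP      [6, 6, 6, 6]
DUP      [6, 6, 6, 6, 6]
EQ       [6, 6, 6, 1]
LT       [6, 6, 0]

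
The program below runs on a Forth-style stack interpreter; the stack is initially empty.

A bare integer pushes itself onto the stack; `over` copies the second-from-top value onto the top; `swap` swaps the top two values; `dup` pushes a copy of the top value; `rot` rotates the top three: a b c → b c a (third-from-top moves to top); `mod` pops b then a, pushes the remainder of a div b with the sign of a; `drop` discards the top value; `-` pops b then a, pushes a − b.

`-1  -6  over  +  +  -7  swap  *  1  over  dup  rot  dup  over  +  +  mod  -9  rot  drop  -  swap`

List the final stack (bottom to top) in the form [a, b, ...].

-1    -1
-6    -1 -6
over  -1 -6 -1
+     -1 -7
+     -8
-7    -8 -7
swap  -7 -8
*     56
1     56 1
over  56 1 56
dup   56 1 56 56
rot   56 56 56 1
dup   56 56 56 1 1
over  56 56 56 1 1 1
+     56 56 56 1 2
+     56 56 56 3
mod   56 56 2
-9    56 56 2 -9
rot   56 2 -9 56
drop  56 2 -9
-     56 11
swap  11 56

[11, 56]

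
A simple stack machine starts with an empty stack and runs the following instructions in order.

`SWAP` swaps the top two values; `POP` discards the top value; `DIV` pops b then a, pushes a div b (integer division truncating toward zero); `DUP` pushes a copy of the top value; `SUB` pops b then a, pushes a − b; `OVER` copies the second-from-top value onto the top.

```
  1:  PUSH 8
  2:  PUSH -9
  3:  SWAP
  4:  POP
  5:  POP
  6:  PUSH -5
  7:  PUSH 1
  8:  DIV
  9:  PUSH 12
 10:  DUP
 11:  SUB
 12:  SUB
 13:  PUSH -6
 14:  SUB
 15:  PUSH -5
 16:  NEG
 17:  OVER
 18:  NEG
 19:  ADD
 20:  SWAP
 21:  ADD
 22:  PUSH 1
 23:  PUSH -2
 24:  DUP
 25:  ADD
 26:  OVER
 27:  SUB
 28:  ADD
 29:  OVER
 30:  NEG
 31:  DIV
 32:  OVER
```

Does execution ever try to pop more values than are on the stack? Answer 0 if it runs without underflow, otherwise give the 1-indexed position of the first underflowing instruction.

PUSH 8  → 8
PUSH -9 → 8 -9
SWAP    → -9 8
POP     → -9
POP     → (empty)
PUSH -5 → -5
PUSH 1  → -5 1
DIV     → -5
PUSH 12 → -5 12
DUP     → -5 12 12
SUB     → -5 0
SUB     → -5
PUSH -6 → -5 -6
SUB     → 1
PUSH -5 → 1 -5
NEG     → 1 5
OVER    → 1 5 1
NEG     → 1 5 -1
ADD     → 1 4
SWAP    → 4 1
ADD     → 5
PUSH 1  → 5 1
PUSH -2 → 5 1 -2
DUP     → 5 1 -2 -2
ADD     → 5 1 -4
OVER    → 5 1 -4 1
SUB     → 5 1 -5
ADD     → 5 -4
OVER    → 5 -4 5
NEG     → 5 -4 -5
DIV     → 5 0
OVER    → 5 0 5

0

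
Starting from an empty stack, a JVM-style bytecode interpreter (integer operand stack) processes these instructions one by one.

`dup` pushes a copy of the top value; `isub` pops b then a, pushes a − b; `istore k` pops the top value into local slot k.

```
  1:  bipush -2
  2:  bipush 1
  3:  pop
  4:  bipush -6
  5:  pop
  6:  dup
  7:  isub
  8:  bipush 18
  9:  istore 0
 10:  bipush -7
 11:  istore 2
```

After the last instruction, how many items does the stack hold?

1

bipush -2 -> [-2]
bipush 1  -> [-2, 1]
pop       -> [-2]
bipush -6 -> [-2, -6]
pop       -> [-2]
dup       -> [-2, -2]
isub      -> [0]
bipush 18 -> [0, 18]
istore 0  -> [0]
bipush -7 -> [0, -7]
istore 2  -> [0]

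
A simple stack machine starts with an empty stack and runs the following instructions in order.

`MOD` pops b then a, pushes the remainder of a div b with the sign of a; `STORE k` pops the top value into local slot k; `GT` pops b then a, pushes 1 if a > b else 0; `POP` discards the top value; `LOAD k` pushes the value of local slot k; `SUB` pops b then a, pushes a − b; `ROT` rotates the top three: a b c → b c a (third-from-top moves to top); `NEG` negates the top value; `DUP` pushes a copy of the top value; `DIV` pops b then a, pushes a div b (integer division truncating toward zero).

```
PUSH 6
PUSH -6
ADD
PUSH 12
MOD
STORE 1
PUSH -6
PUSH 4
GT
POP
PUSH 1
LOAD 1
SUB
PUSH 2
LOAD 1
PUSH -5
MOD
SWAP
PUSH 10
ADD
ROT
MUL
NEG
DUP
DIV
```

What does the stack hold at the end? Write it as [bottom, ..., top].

[0, 1]

PUSH 6  : 6
PUSH -6 : 6 -6
ADD     : 0
PUSH 12 : 0 12
MOD     : 0
STORE 1 : (empty)
PUSH -6 : -6
PUSH 4  : -6 4
GT      : 0
POP     : (empty)
PUSH 1  : 1
LOAD 1  : 1 0
SUB     : 1
PUSH 2  : 1 2
LOAD 1  : 1 2 0
PUSH -5 : 1 2 0 -5
MOD     : 1 2 0
SWAP    : 1 0 2
PUSH 10 : 1 0 2 10
ADD     : 1 0 12
ROT     : 0 12 1
MUL     : 0 12
NEG     : 0 -12
DUP     : 0 -12 -12
DIV     : 0 1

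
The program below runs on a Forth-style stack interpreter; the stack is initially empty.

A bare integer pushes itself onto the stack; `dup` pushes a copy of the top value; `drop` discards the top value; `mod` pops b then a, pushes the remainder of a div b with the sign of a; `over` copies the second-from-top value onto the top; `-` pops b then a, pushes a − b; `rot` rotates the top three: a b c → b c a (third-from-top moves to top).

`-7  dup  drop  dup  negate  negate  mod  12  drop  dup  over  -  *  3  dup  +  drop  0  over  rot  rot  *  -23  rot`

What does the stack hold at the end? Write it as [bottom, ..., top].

-7     : -7
dup    : -7 -7
drop   : -7
dup    : -7 -7
negate : -7 7
negate : -7 -7
mod    : 0
12     : 0 12
drop   : 0
dup    : 0 0
over   : 0 0 0
-      : 0 0
*      : 0
3      : 0 3
dup    : 0 3 3
+      : 0 6
drop   : 0
0      : 0 0
over   : 0 0 0
rot    : 0 0 0
rot    : 0 0 0
*      : 0 0
-23    : 0 0 -23
rot    : 0 -23 0

[0, -23, 0]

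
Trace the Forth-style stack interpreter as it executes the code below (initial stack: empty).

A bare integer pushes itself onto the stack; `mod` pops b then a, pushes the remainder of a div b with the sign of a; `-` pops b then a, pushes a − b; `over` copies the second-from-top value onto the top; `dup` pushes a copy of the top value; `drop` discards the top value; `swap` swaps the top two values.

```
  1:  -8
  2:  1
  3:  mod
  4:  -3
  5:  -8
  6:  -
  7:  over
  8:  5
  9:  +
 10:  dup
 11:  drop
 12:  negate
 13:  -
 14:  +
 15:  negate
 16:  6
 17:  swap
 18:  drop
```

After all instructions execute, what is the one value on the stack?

6

-8      -8
1       -8 1
mod     0
-3      0 -3
-8      0 -3 -8
-       0 5
over    0 5 0
5       0 5 0 5
+       0 5 5
dup     0 5 5 5
drop    0 5 5
negate  0 5 -5
-       0 10
+       10
negate  -10
6       -10 6
swap    6 -10
drop    6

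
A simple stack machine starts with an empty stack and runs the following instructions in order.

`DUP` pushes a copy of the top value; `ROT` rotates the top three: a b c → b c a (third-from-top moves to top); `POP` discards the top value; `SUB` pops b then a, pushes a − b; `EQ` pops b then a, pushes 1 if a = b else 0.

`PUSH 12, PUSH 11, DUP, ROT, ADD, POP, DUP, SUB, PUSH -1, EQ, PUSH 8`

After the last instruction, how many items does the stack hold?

PUSH 12 -> [12]
PUSH 11 -> [12, 11]
DUP     -> [12, 11, 11]
ROT     -> [11, 11, 12]
ADD     -> [11, 23]
POP     -> [11]
DUP     -> [11, 11]
SUB     -> [0]
PUSH -1 -> [0, -1]
EQ      -> [0]
PUSH 8  -> [0, 8]

2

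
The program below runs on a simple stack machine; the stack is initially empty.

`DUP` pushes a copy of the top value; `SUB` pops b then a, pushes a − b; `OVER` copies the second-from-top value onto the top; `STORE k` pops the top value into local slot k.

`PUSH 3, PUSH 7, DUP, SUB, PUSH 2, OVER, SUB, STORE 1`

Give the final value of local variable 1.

PUSH 3  -> 3
PUSH 7  -> 3 7
DUP     -> 3 7 7
SUB     -> 3 0
PUSH 2  -> 3 0 2
OVER    -> 3 0 2 0
SUB     -> 3 0 2
STORE 1 -> 3 0

2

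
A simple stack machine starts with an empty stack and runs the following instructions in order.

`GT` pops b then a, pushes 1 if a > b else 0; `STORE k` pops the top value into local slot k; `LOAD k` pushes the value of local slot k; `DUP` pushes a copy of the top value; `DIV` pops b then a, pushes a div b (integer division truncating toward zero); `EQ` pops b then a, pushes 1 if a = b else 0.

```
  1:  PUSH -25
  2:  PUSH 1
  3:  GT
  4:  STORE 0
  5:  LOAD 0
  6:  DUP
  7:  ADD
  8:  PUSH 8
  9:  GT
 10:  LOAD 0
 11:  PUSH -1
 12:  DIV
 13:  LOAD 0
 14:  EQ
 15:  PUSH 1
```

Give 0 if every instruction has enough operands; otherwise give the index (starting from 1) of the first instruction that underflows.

PUSH -25 -> -25
PUSH 1   -> -25 1
GT       -> 0
STORE 0  -> (empty)
LOAD 0   -> 0
DUP      -> 0 0
ADD      -> 0
PUSH 8   -> 0 8
GT       -> 0
LOAD 0   -> 0 0
PUSH -1  -> 0 0 -1
DIV      -> 0 0
LOAD 0   -> 0 0 0
EQ       -> 0 1
PUSH 1   -> 0 1 1

0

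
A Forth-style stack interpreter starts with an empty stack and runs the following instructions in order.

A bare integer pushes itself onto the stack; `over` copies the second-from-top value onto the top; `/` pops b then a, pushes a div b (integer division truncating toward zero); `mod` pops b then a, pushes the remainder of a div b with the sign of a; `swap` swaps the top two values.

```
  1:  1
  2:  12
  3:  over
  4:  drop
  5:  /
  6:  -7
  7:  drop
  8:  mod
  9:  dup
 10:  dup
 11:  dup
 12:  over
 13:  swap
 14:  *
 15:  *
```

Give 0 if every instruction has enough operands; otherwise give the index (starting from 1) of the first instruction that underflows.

1     1
12    1 12
over  1 12 1
drop  1 12
/     0
-7    0 -7
drop  0
mod  — needs 2 operands, stack has 1 → underflow

8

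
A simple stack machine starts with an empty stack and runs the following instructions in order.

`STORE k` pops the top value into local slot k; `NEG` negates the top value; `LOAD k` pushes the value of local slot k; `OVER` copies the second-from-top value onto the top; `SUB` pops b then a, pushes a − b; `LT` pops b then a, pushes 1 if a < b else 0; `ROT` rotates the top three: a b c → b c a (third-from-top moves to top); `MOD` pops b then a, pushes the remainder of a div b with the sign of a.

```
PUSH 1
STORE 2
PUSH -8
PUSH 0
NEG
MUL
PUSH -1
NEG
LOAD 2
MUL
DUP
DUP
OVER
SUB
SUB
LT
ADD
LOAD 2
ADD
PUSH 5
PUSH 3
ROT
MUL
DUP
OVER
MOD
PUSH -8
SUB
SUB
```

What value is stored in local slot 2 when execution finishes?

PUSH 1   [1]
STORE 2  []
PUSH -8  [-8]
PUSH 0   [-8, 0]
NEG      [-8, 0]
MUL      [0]
PUSH -1  [0, -1]
NEG      [0, 1]
LOAD 2   [0, 1, 1]
MUL      [0, 1]
DUP      [0, 1, 1]
DUP      [0, 1, 1, 1]
OVER     [0, 1, 1, 1, 1]
SUB      [0, 1, 1, 0]
SUB      [0, 1, 1]
LT       [0, 0]
ADD      [0]
LOAD 2   [0, 1]
ADD      [1]
PUSH 5   [1, 5]
PUSH 3   [1, 5, 3]
ROT      [5, 3, 1]
MUL      [5, 3]
DUP      [5, 3, 3]
OVER     [5, 3, 3, 3]
MOD      [5, 3, 0]
PUSH -8  [5, 3, 0, -8]
SUB      [5, 3, 8]
SUB      [5, -5]

1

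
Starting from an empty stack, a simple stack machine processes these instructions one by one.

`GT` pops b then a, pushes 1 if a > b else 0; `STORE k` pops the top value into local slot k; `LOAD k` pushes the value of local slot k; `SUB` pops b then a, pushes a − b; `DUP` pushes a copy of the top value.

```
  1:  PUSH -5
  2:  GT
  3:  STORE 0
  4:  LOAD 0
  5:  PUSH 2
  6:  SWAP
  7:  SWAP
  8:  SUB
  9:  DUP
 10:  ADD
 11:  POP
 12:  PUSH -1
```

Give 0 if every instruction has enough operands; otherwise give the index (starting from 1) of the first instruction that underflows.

PUSH -5 → -5
GT  — needs 2 operands, stack has 1 → underflow

2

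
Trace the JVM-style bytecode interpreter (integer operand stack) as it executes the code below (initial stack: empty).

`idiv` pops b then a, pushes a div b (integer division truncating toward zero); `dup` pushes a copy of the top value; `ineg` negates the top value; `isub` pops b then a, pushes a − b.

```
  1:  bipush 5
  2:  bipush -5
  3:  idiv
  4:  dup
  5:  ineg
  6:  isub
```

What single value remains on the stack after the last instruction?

-2

bipush 5  → [5]
bipush -5 → [5, -5]
idiv      → [-1]
dup       → [-1, -1]
ineg      → [-1, 1]
isub      → [-2]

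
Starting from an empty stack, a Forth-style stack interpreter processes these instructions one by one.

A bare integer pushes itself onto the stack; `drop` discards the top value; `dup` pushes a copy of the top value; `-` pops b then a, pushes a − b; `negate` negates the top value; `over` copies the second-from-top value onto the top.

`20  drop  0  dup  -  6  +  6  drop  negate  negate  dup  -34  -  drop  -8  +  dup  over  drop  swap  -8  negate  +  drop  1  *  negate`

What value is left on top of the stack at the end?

2

20      20
drop    (empty)
0       0
dup     0 0
-       0
6       0 6
+       6
6       6 6
drop    6
negate  -6
negate  6
dup     6 6
-34     6 6 -34
-       6 40
drop    6
-8      6 -8
+       -2
dup     -2 -2
over    -2 -2 -2
drop    -2 -2
swap    -2 -2
-8      -2 -2 -8
negate  -2 -2 8
+       -2 6
drop    -2
1       -2 1
*       -2
negate  2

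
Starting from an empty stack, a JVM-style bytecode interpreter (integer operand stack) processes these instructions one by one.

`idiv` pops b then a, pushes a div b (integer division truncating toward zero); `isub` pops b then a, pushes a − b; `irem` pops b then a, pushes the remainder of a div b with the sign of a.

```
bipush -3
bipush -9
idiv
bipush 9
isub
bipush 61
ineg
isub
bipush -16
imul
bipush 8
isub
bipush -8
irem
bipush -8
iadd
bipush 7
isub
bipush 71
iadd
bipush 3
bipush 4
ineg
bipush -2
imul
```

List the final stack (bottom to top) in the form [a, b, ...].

bipush -3  : -3
bipush -9  : -3 -9
idiv       : 0
bipush 9   : 0 9
isub       : -9
bipush 61  : -9 61
ineg       : -9 -61
isub       : 52
bipush -16 : 52 -16
imul       : -832
bipush 8   : -832 8
isub       : -840
bipush -8  : -840 -8
irem       : 0
bipush -8  : 0 -8
iadd       : -8
bipush 7   : -8 7
isub       : -15
bipush 71  : -15 71
iadd       : 56
bipush 3   : 56 3
bipush 4   : 56 3 4
ineg       : 56 3 -4
bipush -2  : 56 3 -4 -2
imul       : 56 3 8

[56, 3, 8]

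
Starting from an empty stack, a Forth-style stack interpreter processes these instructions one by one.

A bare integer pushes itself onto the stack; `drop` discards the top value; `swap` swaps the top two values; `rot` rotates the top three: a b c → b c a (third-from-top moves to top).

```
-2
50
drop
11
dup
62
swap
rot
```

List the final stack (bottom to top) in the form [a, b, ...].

-2   -> [-2]
50   -> [-2, 50]
drop -> [-2]
11   -> [-2, 11]
dup  -> [-2, 11, 11]
62   -> [-2, 11, 11, 62]
swap -> [-2, 11, 62, 11]
rot  -> [-2, 62, 11, 11]

[-2, 62, 11, 11]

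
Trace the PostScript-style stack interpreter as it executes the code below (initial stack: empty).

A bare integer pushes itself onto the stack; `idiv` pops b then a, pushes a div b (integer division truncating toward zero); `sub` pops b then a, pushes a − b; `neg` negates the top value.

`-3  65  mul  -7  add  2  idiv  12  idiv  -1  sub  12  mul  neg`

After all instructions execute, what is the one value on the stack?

84

-3   -> -3
65   -> -3 65
mul  -> -195
-7   -> -195 -7
add  -> -202
2    -> -202 2
idiv -> -101
12   -> -101 12
idiv -> -8
-1   -> -8 -1
sub  -> -7
12   -> -7 12
mul  -> -84
neg  -> 84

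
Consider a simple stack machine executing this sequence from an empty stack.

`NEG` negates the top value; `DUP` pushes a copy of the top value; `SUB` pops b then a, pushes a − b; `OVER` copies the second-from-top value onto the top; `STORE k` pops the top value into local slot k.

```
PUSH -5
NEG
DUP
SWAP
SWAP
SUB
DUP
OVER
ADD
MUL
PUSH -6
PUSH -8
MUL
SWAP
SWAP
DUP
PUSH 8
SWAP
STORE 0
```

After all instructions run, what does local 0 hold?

48

PUSH -5 -> -5
NEG     -> 5
DUP     -> 5 5
SWAP    -> 5 5
SWAP    -> 5 5
SUB     -> 0
DUP     -> 0 0
OVER    -> 0 0 0
ADD     -> 0 0
MUL     -> 0
PUSH -6 -> 0 -6
PUSH -8 -> 0 -6 -8
MUL     -> 0 48
SWAP    -> 48 0
SWAP    -> 0 48
DUP     -> 0 48 48
PUSH 8  -> 0 48 48 8
SWAP    -> 0 48 8 48
STORE 0 -> 0 48 8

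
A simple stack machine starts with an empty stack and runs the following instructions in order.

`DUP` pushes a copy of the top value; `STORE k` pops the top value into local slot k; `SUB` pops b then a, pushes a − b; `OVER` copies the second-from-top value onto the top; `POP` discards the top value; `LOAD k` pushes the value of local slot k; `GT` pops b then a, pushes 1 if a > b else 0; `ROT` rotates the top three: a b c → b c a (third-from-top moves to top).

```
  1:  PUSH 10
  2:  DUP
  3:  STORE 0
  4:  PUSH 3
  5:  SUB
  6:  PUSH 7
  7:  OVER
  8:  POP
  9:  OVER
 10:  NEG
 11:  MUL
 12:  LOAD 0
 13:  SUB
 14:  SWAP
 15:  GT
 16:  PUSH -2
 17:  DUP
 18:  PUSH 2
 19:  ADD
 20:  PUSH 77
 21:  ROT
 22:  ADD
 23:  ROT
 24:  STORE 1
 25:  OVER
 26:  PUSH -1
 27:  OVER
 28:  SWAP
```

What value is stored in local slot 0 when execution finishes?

10

PUSH 10 : [10]
DUP     : [10, 10]
STORE 0 : [10]
PUSH 3  : [10, 3]
SUB     : [7]
PUSH 7  : [7, 7]
OVER    : [7, 7, 7]
POP     : [7, 7]
OVER    : [7, 7, 7]
NEG     : [7, 7, -7]
MUL     : [7, -49]
LOAD 0  : [7, -49, 10]
SUB     : [7, -59]
SWAP    : [-59, 7]
GT      : [0]
PUSH -2 : [0, -2]
DUP     : [0, -2, -2]
PUSH 2  : [0, -2, -2, 2]
ADD     : [0, -2, 0]
PUSH 77 : [0, -2, 0, 77]
ROT     : [0, 0, 77, -2]
ADD     : [0, 0, 75]
ROT     : [0, 75, 0]
STORE 1 : [0, 75]
OVER    : [0, 75, 0]
PUSH -1 : [0, 75, 0, -1]
OVER    : [0, 75, 0, -1, 0]
SWAP    : [0, 75, 0, 0, -1]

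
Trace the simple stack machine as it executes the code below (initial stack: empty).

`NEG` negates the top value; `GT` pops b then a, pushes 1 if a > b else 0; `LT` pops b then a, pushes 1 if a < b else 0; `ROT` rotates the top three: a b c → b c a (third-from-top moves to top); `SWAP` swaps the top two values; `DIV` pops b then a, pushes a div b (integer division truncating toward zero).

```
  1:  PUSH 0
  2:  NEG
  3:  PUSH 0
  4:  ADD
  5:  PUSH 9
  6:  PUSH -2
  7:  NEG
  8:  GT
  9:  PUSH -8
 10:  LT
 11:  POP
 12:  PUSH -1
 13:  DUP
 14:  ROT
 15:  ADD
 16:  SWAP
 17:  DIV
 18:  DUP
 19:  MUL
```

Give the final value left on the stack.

1

PUSH 0  : [0]
NEG     : [0]
PUSH 0  : [0, 0]
ADD     : [0]
PUSH 9  : [0, 9]
PUSH -2 : [0, 9, -2]
NEG     : [0, 9, 2]
GT      : [0, 1]
PUSH -8 : [0, 1, -8]
LT      : [0, 0]
POP     : [0]
PUSH -1 : [0, -1]
DUP     : [0, -1, -1]
ROT     : [-1, -1, 0]
ADD     : [-1, -1]
SWAP    : [-1, -1]
DIV     : [1]
DUP     : [1, 1]
MUL     : [1]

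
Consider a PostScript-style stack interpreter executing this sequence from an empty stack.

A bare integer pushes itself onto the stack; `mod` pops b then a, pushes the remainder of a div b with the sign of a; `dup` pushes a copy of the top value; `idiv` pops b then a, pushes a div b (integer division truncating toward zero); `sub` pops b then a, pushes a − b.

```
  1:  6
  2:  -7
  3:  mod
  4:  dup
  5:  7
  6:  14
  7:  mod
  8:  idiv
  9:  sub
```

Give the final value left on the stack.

6

6    : 6
-7   : 6 -7
mod  : 6
dup  : 6 6
7    : 6 6 7
14   : 6 6 7 14
mod  : 6 6 7
idiv : 6 0
sub  : 6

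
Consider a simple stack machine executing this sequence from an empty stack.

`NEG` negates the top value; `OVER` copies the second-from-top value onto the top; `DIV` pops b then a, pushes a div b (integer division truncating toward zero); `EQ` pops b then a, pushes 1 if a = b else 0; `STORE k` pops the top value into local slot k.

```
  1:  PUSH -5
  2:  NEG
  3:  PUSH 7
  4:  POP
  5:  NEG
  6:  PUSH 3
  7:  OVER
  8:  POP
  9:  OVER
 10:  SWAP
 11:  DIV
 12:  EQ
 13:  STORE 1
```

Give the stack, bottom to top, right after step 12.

[0]

PUSH -5 : -5
NEG     : 5
PUSH 7  : 5 7
POP     : 5
NEG     : -5
PUSH 3  : -5 3
OVER    : -5 3 -5
POP     : -5 3
OVER    : -5 3 -5
SWAP    : -5 -5 3
DIV     : -5 -1
EQ      : 0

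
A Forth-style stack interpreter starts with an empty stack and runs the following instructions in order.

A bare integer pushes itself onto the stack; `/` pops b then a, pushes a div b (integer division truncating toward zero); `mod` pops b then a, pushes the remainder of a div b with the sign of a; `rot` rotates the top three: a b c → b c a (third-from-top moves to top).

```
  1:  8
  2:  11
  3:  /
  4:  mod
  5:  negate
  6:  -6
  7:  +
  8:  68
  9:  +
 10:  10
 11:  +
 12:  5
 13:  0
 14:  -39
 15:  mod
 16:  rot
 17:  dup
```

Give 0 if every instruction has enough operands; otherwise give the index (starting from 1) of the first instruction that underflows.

4

8  -> [8]
11 -> [8, 11]
/  -> [0]
mod  — needs 2 operands, stack has 1 → underflow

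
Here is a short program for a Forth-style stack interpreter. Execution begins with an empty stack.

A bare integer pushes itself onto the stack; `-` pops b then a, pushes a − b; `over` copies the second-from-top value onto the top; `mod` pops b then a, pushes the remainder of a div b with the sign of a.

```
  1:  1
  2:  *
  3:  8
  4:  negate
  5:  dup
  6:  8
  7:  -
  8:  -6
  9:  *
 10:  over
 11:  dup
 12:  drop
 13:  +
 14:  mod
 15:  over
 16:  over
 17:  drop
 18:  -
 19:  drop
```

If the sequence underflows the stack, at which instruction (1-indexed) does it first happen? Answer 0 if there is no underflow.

1 : 1
*  — needs 2 operands, stack has 1 → underflow

2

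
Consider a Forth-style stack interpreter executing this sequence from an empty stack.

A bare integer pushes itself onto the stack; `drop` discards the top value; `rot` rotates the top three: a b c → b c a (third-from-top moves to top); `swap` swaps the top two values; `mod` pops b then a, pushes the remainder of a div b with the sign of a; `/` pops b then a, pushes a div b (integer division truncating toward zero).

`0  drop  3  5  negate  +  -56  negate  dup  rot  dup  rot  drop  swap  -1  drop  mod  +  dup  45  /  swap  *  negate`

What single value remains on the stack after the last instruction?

0       [0]
drop    []
3       [3]
5       [3, 5]
negate  [3, -5]
+       [-2]
-56     [-2, -56]
negate  [-2, 56]
dup     [-2, 56, 56]
rot     [56, 56, -2]
dup     [56, 56, -2, -2]
rot     [56, -2, -2, 56]
drop    [56, -2, -2]
swap    [56, -2, -2]
-1      [56, -2, -2, -1]
drop    [56, -2, -2]
mod     [56, 0]
+       [56]
dup     [56, 56]
45      [56, 56, 45]
/       [56, 1]
swap    [1, 56]
*       [56]
negate  [-56]

-56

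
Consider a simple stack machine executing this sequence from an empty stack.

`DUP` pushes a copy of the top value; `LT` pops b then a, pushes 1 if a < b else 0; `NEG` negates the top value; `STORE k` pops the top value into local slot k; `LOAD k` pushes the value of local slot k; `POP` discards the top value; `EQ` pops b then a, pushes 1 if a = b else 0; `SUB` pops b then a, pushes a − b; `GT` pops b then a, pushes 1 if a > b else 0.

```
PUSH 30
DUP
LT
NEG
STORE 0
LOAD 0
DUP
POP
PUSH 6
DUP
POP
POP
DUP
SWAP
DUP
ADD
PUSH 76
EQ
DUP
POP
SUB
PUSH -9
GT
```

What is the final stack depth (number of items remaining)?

PUSH 30 → 30
DUP     → 30 30
LT      → 0
NEG     → 0
STORE 0 → (empty)
LOAD 0  → 0
DUP     → 0 0
POP     → 0
PUSH 6  → 0 6
DUP     → 0 6 6
POP     → 0 6
POP     → 0
DUP     → 0 0
SWAP    → 0 0
DUP     → 0 0 0
ADD     → 0 0
PUSH 76 → 0 0 76
EQ      → 0 0
DUP     → 0 0 0
POP     → 0 0
SUB     → 0
PUSH -9 → 0 -9
GT      → 1

1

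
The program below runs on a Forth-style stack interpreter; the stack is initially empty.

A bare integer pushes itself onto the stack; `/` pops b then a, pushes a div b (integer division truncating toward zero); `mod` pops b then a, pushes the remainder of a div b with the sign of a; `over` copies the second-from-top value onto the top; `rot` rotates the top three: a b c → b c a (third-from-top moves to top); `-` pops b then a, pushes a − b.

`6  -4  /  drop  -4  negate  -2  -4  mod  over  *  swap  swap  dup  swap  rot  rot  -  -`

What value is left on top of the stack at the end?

-20

6      → 6
-4     → 6 -4
/      → -1
drop   → (empty)
-4     → -4
negate → 4
-2     → 4 -2
-4     → 4 -2 -4
mod    → 4 -2
over   → 4 -2 4
*      → 4 -8
swap   → -8 4
swap   → 4 -8
dup    → 4 -8 -8
swap   → 4 -8 -8
rot    → -8 -8 4
rot    → -8 4 -8
-      → -8 12
-      → -20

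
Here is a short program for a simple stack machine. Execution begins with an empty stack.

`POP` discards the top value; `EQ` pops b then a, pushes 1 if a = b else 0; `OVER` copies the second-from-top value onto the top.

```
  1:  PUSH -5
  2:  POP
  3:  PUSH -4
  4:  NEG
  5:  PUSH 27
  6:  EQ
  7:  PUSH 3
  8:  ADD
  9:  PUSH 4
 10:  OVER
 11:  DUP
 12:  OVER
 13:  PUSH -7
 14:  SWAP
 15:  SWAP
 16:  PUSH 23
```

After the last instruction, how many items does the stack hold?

PUSH -5 -> -5
POP     -> (empty)
PUSH -4 -> -4
NEG     -> 4
PUSH 27 -> 4 27
EQ      -> 0
PUSH 3  -> 0 3
ADD     -> 3
PUSH 4  -> 3 4
OVER    -> 3 4 3
DUP     -> 3 4 3 3
OVER    -> 3 4 3 3 3
PUSH -7 -> 3 4 3 3 3 -7
SWAP    -> 3 4 3 3 -7 3
SWAP    -> 3 4 3 3 3 -7
PUSH 23 -> 3 4 3 3 3 -7 23

7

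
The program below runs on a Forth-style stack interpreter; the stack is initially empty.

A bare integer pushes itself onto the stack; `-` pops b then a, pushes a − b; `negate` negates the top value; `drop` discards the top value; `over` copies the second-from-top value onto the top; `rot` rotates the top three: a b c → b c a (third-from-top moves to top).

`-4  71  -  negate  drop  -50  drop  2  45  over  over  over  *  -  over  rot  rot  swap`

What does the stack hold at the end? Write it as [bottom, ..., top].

-4     : [-4]
71     : [-4, 71]
-      : [-75]
negate : [75]
drop   : []
-50    : [-50]
drop   : []
2      : [2]
45     : [2, 45]
over   : [2, 45, 2]
over   : [2, 45, 2, 45]
over   : [2, 45, 2, 45, 2]
*      : [2, 45, 2, 90]
-      : [2, 45, -88]
over   : [2, 45, -88, 45]
rot    : [2, -88, 45, 45]
rot    : [2, 45, 45, -88]
swap   : [2, 45, -88, 45]

[2, 45, -88, 45]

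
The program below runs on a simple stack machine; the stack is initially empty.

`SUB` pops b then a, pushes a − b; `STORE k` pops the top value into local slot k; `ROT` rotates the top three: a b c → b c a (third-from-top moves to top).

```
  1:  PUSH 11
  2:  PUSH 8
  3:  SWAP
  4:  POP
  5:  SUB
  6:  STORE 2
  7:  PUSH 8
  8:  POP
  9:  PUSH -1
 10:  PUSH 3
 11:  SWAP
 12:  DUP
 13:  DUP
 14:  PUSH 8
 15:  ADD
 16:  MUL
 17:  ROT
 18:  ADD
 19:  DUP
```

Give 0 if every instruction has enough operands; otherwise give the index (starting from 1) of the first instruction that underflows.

5

PUSH 11  [11]
PUSH 8   [11, 8]
SWAP     [8, 11]
POP      [8]
SUB  — needs 2 operands, stack has 1 → underflow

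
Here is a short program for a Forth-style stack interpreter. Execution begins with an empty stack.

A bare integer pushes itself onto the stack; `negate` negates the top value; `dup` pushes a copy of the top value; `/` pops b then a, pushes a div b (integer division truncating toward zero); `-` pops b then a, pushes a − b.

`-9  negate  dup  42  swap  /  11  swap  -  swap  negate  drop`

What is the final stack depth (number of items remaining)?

1

-9     -> [-9]
negate -> [9]
dup    -> [9, 9]
42     -> [9, 9, 42]
swap   -> [9, 42, 9]
/      -> [9, 4]
11     -> [9, 4, 11]
swap   -> [9, 11, 4]
-      -> [9, 7]
swap   -> [7, 9]
negate -> [7, -9]
drop   -> [7]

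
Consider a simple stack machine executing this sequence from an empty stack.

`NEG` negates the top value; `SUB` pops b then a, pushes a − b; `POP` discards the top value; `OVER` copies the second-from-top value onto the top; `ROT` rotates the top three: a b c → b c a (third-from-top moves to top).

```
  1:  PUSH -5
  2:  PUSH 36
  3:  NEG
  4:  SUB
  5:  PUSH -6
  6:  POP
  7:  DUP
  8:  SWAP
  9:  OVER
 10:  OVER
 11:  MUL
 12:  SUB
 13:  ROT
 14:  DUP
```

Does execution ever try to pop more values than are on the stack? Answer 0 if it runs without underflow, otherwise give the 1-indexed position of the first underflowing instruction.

13

PUSH -5 → -5
PUSH 36 → -5 36
NEG     → -5 -36
SUB     → 31
PUSH -6 → 31 -6
POP     → 31
DUP     → 31 31
SWAP    → 31 31
OVER    → 31 31 31
OVER    → 31 31 31 31
MUL     → 31 31 961
SUB     → 31 -930
ROT  — needs 3 operands, stack has 2 → underflow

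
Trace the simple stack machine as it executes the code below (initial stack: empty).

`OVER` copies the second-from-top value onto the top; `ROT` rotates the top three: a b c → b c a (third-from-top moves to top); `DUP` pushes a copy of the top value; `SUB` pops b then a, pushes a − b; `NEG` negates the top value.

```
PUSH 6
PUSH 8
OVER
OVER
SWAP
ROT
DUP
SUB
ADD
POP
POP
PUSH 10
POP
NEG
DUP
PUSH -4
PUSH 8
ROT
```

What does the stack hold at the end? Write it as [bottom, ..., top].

PUSH 6   6
PUSH 8   6 8
OVER     6 8 6
OVER     6 8 6 8
SWAP     6 8 8 6
ROT      6 8 6 8
DUP      6 8 6 8 8
SUB      6 8 6 0
ADD      6 8 6
POP      6 8
POP      6
PUSH 10  6 10
POP      6
NEG      -6
DUP      -6 -6
PUSH -4  -6 -6 -4
PUSH 8   -6 -6 -4 8
ROT      -6 -4 8 -6

[-6, -4, 8, -6]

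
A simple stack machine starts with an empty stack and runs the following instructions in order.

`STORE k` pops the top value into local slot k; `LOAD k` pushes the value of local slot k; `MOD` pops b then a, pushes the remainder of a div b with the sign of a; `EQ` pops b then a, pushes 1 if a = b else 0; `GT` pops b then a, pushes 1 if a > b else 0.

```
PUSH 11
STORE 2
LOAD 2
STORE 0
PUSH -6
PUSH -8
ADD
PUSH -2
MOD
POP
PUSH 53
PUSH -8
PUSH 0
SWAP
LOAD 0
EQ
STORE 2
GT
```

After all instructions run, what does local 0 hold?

PUSH 11 : [11]
STORE 2 : []
LOAD 2  : [11]
STORE 0 : []
PUSH -6 : [-6]
PUSH -8 : [-6, -8]
ADD     : [-14]
PUSH -2 : [-14, -2]
MOD     : [0]
POP     : []
PUSH 53 : [53]
PUSH -8 : [53, -8]
PUSH 0  : [53, -8, 0]
SWAP    : [53, 0, -8]
LOAD 0  : [53, 0, -8, 11]
EQ      : [53, 0, 0]
STORE 2 : [53, 0]
GT      : [1]

11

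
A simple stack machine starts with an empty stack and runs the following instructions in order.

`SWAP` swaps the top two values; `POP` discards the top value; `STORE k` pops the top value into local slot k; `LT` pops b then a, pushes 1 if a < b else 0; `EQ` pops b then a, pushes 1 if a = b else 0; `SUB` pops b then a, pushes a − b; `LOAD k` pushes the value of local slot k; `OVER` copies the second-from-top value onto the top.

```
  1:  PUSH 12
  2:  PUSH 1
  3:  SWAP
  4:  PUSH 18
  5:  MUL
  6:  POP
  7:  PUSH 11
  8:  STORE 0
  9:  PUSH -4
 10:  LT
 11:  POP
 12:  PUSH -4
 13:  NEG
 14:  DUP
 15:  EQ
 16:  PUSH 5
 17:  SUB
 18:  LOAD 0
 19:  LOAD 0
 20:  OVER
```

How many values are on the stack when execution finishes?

PUSH 12 : [12]
PUSH 1  : [12, 1]
SWAP    : [1, 12]
PUSH 18 : [1, 12, 18]
MUL     : [1, 216]
POP     : [1]
PUSH 11 : [1, 11]
STORE 0 : [1]
PUSH -4 : [1, -4]
LT      : [0]
POP     : []
PUSH -4 : [-4]
NEG     : [4]
DUP     : [4, 4]
EQ      : [1]
PUSH 5  : [1, 5]
SUB     : [-4]
LOAD 0  : [-4, 11]
LOAD 0  : [-4, 11, 11]
OVER    : [-4, 11, 11, 11]

4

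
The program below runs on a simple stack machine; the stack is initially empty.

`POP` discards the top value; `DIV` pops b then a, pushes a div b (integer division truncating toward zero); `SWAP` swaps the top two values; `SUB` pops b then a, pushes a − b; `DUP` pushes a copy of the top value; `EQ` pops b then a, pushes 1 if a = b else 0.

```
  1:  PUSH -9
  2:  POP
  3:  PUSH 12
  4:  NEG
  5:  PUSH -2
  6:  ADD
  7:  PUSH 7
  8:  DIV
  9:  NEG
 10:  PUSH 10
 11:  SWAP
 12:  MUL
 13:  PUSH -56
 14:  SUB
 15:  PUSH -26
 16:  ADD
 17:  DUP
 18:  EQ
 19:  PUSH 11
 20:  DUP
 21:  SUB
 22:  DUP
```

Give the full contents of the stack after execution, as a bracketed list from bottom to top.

PUSH -9  → [-9]
POP      → []
PUSH 12  → [12]
NEG      → [-12]
PUSH -2  → [-12, -2]
ADD      → [-14]
PUSH 7   → [-14, 7]
DIV      → [-2]
NEG      → [2]
PUSH 10  → [2, 10]
SWAP     → [10, 2]
MUL      → [20]
PUSH -56 → [20, -56]
SUB      → [76]
PUSH -26 → [76, -26]
ADD      → [50]
DUP      → [50, 50]
EQ       → [1]
PUSH 11  → [1, 11]
DUP      → [1, 11, 11]
SUB      → [1, 0]
DUP      → [1, 0, 0]

[1, 0, 0]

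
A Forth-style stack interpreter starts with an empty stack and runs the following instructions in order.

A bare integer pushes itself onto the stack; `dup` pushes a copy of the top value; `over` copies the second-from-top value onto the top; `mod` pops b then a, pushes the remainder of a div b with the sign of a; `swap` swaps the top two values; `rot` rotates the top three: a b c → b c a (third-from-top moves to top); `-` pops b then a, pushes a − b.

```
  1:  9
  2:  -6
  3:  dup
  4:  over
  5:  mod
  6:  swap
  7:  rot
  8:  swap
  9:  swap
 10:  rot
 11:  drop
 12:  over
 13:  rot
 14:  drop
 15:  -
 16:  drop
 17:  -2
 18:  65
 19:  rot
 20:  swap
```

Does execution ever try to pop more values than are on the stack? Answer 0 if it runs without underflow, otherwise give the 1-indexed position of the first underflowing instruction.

9    : [9]
-6   : [9, -6]
dup  : [9, -6, -6]
over : [9, -6, -6, -6]
mod  : [9, -6, 0]
swap : [9, 0, -6]
rot  : [0, -6, 9]
swap : [0, 9, -6]
swap : [0, -6, 9]
rot  : [-6, 9, 0]
drop : [-6, 9]
over : [-6, 9, -6]
rot  : [9, -6, -6]
drop : [9, -6]
-    : [15]
drop : []
-2   : [-2]
65   : [-2, 65]
rot  — needs 3 operands, stack has 2 → underflow

19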